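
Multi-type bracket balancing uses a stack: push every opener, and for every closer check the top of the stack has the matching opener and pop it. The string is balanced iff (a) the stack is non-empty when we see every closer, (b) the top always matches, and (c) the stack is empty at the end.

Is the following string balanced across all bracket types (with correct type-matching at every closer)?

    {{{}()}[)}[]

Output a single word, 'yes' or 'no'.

Answer: no

Derivation:
pos 0: push '{'; stack = {
pos 1: push '{'; stack = {{
pos 2: push '{'; stack = {{{
pos 3: '}' matches '{'; pop; stack = {{
pos 4: push '('; stack = {{(
pos 5: ')' matches '('; pop; stack = {{
pos 6: '}' matches '{'; pop; stack = {
pos 7: push '['; stack = {[
pos 8: saw closer ')' but top of stack is '[' (expected ']') → INVALID
Verdict: type mismatch at position 8: ')' closes '[' → no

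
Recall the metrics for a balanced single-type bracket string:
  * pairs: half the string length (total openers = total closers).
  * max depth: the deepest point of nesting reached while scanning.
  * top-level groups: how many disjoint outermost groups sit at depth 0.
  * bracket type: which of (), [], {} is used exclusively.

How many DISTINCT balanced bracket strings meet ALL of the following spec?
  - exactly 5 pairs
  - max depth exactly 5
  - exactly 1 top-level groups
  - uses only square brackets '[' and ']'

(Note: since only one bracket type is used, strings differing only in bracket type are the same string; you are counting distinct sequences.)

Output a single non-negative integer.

Answer: 1

Derivation:
Spec: pairs=5 depth=5 groups=1
Count(depth <= 5) = 14
Count(depth <= 4) = 13
Count(depth == 5) = 14 - 13 = 1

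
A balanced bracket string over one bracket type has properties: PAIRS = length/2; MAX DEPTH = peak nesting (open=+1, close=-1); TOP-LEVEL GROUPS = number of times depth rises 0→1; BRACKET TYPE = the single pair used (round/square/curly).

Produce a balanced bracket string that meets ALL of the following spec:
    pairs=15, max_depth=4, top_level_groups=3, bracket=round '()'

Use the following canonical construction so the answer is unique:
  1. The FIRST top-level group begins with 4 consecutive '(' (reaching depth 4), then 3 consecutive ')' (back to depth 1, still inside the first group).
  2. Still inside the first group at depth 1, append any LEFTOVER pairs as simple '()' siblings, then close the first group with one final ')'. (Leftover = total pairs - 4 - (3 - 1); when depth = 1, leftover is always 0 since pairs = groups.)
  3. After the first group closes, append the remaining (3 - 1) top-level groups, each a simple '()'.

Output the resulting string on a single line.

Spec: pairs=15 depth=4 groups=3
Leftover pairs = 15 - 4 - (3-1) = 9
First group: deep chain of depth 4 + 9 sibling pairs
Remaining 2 groups: simple '()' each

Answer: (((()))()()()()()()()()())()()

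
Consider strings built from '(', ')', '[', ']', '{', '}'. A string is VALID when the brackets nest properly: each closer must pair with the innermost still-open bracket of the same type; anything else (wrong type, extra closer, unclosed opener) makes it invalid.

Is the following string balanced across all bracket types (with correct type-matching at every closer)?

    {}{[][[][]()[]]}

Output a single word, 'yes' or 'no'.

Answer: yes

Derivation:
pos 0: push '{'; stack = {
pos 1: '}' matches '{'; pop; stack = (empty)
pos 2: push '{'; stack = {
pos 3: push '['; stack = {[
pos 4: ']' matches '['; pop; stack = {
pos 5: push '['; stack = {[
pos 6: push '['; stack = {[[
pos 7: ']' matches '['; pop; stack = {[
pos 8: push '['; stack = {[[
pos 9: ']' matches '['; pop; stack = {[
pos 10: push '('; stack = {[(
pos 11: ')' matches '('; pop; stack = {[
pos 12: push '['; stack = {[[
pos 13: ']' matches '['; pop; stack = {[
pos 14: ']' matches '['; pop; stack = {
pos 15: '}' matches '{'; pop; stack = (empty)
end: stack empty → VALID
Verdict: properly nested → yes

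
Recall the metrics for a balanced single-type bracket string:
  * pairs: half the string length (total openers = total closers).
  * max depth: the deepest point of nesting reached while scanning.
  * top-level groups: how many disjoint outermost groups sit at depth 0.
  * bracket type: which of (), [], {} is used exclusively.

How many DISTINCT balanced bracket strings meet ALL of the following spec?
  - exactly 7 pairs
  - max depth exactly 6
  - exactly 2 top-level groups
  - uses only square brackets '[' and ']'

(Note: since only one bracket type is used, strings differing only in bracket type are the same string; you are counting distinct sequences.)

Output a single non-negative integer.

Spec: pairs=7 depth=6 groups=2
Count(depth <= 6) = 132
Count(depth <= 5) = 130
Count(depth == 6) = 132 - 130 = 2

Answer: 2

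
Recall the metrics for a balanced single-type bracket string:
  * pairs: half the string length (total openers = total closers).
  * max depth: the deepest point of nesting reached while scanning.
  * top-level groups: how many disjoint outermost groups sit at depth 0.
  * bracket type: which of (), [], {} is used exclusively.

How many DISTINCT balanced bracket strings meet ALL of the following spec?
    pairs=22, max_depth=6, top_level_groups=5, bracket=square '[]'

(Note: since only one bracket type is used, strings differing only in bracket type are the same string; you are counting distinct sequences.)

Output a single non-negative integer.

Answer: 1717708045

Derivation:
Spec: pairs=22 depth=6 groups=5
Count(depth <= 6) = 4439599660
Count(depth <= 5) = 2721891615
Count(depth == 6) = 4439599660 - 2721891615 = 1717708045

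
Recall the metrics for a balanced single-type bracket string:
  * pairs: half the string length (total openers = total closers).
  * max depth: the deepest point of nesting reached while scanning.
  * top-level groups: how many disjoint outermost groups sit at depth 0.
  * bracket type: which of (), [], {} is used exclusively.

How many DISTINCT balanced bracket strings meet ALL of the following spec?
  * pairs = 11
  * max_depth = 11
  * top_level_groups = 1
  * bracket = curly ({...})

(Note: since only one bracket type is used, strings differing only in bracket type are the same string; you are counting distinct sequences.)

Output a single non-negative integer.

Answer: 1

Derivation:
Spec: pairs=11 depth=11 groups=1
Count(depth <= 11) = 16796
Count(depth <= 10) = 16795
Count(depth == 11) = 16796 - 16795 = 1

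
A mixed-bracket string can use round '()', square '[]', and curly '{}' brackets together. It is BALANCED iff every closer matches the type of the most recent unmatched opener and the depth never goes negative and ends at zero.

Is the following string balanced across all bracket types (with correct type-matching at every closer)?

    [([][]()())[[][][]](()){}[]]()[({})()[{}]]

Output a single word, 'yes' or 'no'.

Answer: yes

Derivation:
pos 0: push '['; stack = [
pos 1: push '('; stack = [(
pos 2: push '['; stack = [([
pos 3: ']' matches '['; pop; stack = [(
pos 4: push '['; stack = [([
pos 5: ']' matches '['; pop; stack = [(
pos 6: push '('; stack = [((
pos 7: ')' matches '('; pop; stack = [(
pos 8: push '('; stack = [((
pos 9: ')' matches '('; pop; stack = [(
pos 10: ')' matches '('; pop; stack = [
pos 11: push '['; stack = [[
pos 12: push '['; stack = [[[
pos 13: ']' matches '['; pop; stack = [[
pos 14: push '['; stack = [[[
pos 15: ']' matches '['; pop; stack = [[
pos 16: push '['; stack = [[[
pos 17: ']' matches '['; pop; stack = [[
pos 18: ']' matches '['; pop; stack = [
pos 19: push '('; stack = [(
pos 20: push '('; stack = [((
pos 21: ')' matches '('; pop; stack = [(
pos 22: ')' matches '('; pop; stack = [
pos 23: push '{'; stack = [{
pos 24: '}' matches '{'; pop; stack = [
pos 25: push '['; stack = [[
pos 26: ']' matches '['; pop; stack = [
pos 27: ']' matches '['; pop; stack = (empty)
pos 28: push '('; stack = (
pos 29: ')' matches '('; pop; stack = (empty)
pos 30: push '['; stack = [
pos 31: push '('; stack = [(
pos 32: push '{'; stack = [({
pos 33: '}' matches '{'; pop; stack = [(
pos 34: ')' matches '('; pop; stack = [
pos 35: push '('; stack = [(
pos 36: ')' matches '('; pop; stack = [
pos 37: push '['; stack = [[
pos 38: push '{'; stack = [[{
pos 39: '}' matches '{'; pop; stack = [[
pos 40: ']' matches '['; pop; stack = [
pos 41: ']' matches '['; pop; stack = (empty)
end: stack empty → VALID
Verdict: properly nested → yes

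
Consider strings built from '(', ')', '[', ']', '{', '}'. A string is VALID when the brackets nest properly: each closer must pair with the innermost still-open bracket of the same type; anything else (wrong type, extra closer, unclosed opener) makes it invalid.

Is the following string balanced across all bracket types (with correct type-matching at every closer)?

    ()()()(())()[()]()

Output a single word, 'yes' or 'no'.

pos 0: push '('; stack = (
pos 1: ')' matches '('; pop; stack = (empty)
pos 2: push '('; stack = (
pos 3: ')' matches '('; pop; stack = (empty)
pos 4: push '('; stack = (
pos 5: ')' matches '('; pop; stack = (empty)
pos 6: push '('; stack = (
pos 7: push '('; stack = ((
pos 8: ')' matches '('; pop; stack = (
pos 9: ')' matches '('; pop; stack = (empty)
pos 10: push '('; stack = (
pos 11: ')' matches '('; pop; stack = (empty)
pos 12: push '['; stack = [
pos 13: push '('; stack = [(
pos 14: ')' matches '('; pop; stack = [
pos 15: ']' matches '['; pop; stack = (empty)
pos 16: push '('; stack = (
pos 17: ')' matches '('; pop; stack = (empty)
end: stack empty → VALID
Verdict: properly nested → yes

Answer: yes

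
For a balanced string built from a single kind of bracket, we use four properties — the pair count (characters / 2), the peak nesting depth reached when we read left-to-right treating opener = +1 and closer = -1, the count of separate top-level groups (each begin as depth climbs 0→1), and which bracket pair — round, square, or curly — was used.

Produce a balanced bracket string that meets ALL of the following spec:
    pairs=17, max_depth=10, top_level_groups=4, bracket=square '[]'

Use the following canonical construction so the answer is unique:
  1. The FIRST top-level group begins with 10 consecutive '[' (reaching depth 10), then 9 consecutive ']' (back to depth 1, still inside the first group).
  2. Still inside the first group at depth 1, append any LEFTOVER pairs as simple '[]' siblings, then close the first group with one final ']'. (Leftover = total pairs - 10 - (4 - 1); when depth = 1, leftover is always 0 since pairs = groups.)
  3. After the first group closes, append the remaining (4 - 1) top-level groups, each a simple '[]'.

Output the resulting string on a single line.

Answer: [[[[[[[[[[]]]]]]]]][][][][]][][][]

Derivation:
Spec: pairs=17 depth=10 groups=4
Leftover pairs = 17 - 10 - (4-1) = 4
First group: deep chain of depth 10 + 4 sibling pairs
Remaining 3 groups: simple '[]' each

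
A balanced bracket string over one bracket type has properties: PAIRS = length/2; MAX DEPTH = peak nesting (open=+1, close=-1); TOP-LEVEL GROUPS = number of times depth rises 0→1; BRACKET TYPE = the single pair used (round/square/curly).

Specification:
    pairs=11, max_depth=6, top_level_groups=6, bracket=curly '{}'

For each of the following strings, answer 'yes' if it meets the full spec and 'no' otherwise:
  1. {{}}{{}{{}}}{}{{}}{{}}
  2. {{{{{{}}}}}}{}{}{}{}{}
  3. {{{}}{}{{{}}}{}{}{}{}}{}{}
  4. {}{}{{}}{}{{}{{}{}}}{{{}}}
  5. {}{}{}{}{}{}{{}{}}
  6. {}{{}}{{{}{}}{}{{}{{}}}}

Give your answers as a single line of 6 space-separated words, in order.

String 1 '{{}}{{}{{}}}{}{{}}{{}}': depth seq [1 2 1 0 1 2 1 2 3 2 1 0 1 0 1 2 1 0 1 2 1 0]
  -> pairs=11 depth=3 groups=5 -> no
String 2 '{{{{{{}}}}}}{}{}{}{}{}': depth seq [1 2 3 4 5 6 5 4 3 2 1 0 1 0 1 0 1 0 1 0 1 0]
  -> pairs=11 depth=6 groups=6 -> yes
String 3 '{{{}}{}{{{}}}{}{}{}{}}{}{}': depth seq [1 2 3 2 1 2 1 2 3 4 3 2 1 2 1 2 1 2 1 2 1 0 1 0 1 0]
  -> pairs=13 depth=4 groups=3 -> no
String 4 '{}{}{{}}{}{{}{{}{}}}{{{}}}': depth seq [1 0 1 0 1 2 1 0 1 0 1 2 1 2 3 2 3 2 1 0 1 2 3 2 1 0]
  -> pairs=13 depth=3 groups=6 -> no
String 5 '{}{}{}{}{}{}{{}{}}': depth seq [1 0 1 0 1 0 1 0 1 0 1 0 1 2 1 2 1 0]
  -> pairs=9 depth=2 groups=7 -> no
String 6 '{}{{}}{{{}{}}{}{{}{{}}}}': depth seq [1 0 1 2 1 0 1 2 3 2 3 2 1 2 1 2 3 2 3 4 3 2 1 0]
  -> pairs=12 depth=4 groups=3 -> no

Answer: no yes no no no no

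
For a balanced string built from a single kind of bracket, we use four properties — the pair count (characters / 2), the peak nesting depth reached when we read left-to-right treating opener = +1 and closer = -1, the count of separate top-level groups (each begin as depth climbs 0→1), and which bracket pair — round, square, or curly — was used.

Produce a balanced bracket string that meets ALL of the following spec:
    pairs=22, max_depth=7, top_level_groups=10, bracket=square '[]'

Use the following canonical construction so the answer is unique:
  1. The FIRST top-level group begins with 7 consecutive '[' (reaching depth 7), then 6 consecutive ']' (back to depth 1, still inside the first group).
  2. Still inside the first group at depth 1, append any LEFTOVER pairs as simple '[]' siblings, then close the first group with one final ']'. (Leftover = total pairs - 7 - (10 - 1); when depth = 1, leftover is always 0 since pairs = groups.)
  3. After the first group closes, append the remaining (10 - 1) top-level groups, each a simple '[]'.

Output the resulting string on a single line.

Spec: pairs=22 depth=7 groups=10
Leftover pairs = 22 - 7 - (10-1) = 6
First group: deep chain of depth 7 + 6 sibling pairs
Remaining 9 groups: simple '[]' each

Answer: [[[[[[[]]]]]][][][][][][]][][][][][][][][][]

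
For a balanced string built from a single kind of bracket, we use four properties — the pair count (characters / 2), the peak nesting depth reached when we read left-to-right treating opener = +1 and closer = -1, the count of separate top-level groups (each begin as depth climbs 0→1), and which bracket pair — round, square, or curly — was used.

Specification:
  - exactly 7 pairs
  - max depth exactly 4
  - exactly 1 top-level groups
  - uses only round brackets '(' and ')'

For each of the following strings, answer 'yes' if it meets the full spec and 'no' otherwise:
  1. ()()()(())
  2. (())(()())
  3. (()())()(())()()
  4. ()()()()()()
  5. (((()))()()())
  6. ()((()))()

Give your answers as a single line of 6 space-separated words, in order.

String 1 '()()()(())': depth seq [1 0 1 0 1 0 1 2 1 0]
  -> pairs=5 depth=2 groups=4 -> no
String 2 '(())(()())': depth seq [1 2 1 0 1 2 1 2 1 0]
  -> pairs=5 depth=2 groups=2 -> no
String 3 '(()())()(())()()': depth seq [1 2 1 2 1 0 1 0 1 2 1 0 1 0 1 0]
  -> pairs=8 depth=2 groups=5 -> no
String 4 '()()()()()()': depth seq [1 0 1 0 1 0 1 0 1 0 1 0]
  -> pairs=6 depth=1 groups=6 -> no
String 5 '(((()))()()())': depth seq [1 2 3 4 3 2 1 2 1 2 1 2 1 0]
  -> pairs=7 depth=4 groups=1 -> yes
String 6 '()((()))()': depth seq [1 0 1 2 3 2 1 0 1 0]
  -> pairs=5 depth=3 groups=3 -> no

Answer: no no no no yes no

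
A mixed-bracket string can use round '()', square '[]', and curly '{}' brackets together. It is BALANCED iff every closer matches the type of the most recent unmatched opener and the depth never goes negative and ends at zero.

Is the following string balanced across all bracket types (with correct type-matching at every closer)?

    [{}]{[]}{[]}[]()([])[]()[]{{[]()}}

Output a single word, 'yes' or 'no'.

pos 0: push '['; stack = [
pos 1: push '{'; stack = [{
pos 2: '}' matches '{'; pop; stack = [
pos 3: ']' matches '['; pop; stack = (empty)
pos 4: push '{'; stack = {
pos 5: push '['; stack = {[
pos 6: ']' matches '['; pop; stack = {
pos 7: '}' matches '{'; pop; stack = (empty)
pos 8: push '{'; stack = {
pos 9: push '['; stack = {[
pos 10: ']' matches '['; pop; stack = {
pos 11: '}' matches '{'; pop; stack = (empty)
pos 12: push '['; stack = [
pos 13: ']' matches '['; pop; stack = (empty)
pos 14: push '('; stack = (
pos 15: ')' matches '('; pop; stack = (empty)
pos 16: push '('; stack = (
pos 17: push '['; stack = ([
pos 18: ']' matches '['; pop; stack = (
pos 19: ')' matches '('; pop; stack = (empty)
pos 20: push '['; stack = [
pos 21: ']' matches '['; pop; stack = (empty)
pos 22: push '('; stack = (
pos 23: ')' matches '('; pop; stack = (empty)
pos 24: push '['; stack = [
pos 25: ']' matches '['; pop; stack = (empty)
pos 26: push '{'; stack = {
pos 27: push '{'; stack = {{
pos 28: push '['; stack = {{[
pos 29: ']' matches '['; pop; stack = {{
pos 30: push '('; stack = {{(
pos 31: ')' matches '('; pop; stack = {{
pos 32: '}' matches '{'; pop; stack = {
pos 33: '}' matches '{'; pop; stack = (empty)
end: stack empty → VALID
Verdict: properly nested → yes

Answer: yes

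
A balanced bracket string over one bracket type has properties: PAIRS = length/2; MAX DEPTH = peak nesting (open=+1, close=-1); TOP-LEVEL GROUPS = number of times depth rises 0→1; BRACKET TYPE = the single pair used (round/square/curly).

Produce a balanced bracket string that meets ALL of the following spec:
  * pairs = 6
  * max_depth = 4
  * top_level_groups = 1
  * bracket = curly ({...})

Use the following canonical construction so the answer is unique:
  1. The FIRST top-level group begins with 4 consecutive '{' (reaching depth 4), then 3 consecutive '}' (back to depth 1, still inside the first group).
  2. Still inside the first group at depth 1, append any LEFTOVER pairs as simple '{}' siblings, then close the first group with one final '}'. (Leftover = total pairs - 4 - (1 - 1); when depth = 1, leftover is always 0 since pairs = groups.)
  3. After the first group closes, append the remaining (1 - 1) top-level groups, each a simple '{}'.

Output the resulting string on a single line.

Answer: {{{{}}}{}{}}

Derivation:
Spec: pairs=6 depth=4 groups=1
Leftover pairs = 6 - 4 - (1-1) = 2
First group: deep chain of depth 4 + 2 sibling pairs
Remaining 0 groups: simple '{}' each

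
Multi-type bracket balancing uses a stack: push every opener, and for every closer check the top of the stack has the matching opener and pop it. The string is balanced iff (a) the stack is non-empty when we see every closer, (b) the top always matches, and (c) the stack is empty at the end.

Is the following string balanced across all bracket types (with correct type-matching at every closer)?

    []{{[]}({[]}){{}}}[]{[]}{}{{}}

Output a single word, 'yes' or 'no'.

Answer: yes

Derivation:
pos 0: push '['; stack = [
pos 1: ']' matches '['; pop; stack = (empty)
pos 2: push '{'; stack = {
pos 3: push '{'; stack = {{
pos 4: push '['; stack = {{[
pos 5: ']' matches '['; pop; stack = {{
pos 6: '}' matches '{'; pop; stack = {
pos 7: push '('; stack = {(
pos 8: push '{'; stack = {({
pos 9: push '['; stack = {({[
pos 10: ']' matches '['; pop; stack = {({
pos 11: '}' matches '{'; pop; stack = {(
pos 12: ')' matches '('; pop; stack = {
pos 13: push '{'; stack = {{
pos 14: push '{'; stack = {{{
pos 15: '}' matches '{'; pop; stack = {{
pos 16: '}' matches '{'; pop; stack = {
pos 17: '}' matches '{'; pop; stack = (empty)
pos 18: push '['; stack = [
pos 19: ']' matches '['; pop; stack = (empty)
pos 20: push '{'; stack = {
pos 21: push '['; stack = {[
pos 22: ']' matches '['; pop; stack = {
pos 23: '}' matches '{'; pop; stack = (empty)
pos 24: push '{'; stack = {
pos 25: '}' matches '{'; pop; stack = (empty)
pos 26: push '{'; stack = {
pos 27: push '{'; stack = {{
pos 28: '}' matches '{'; pop; stack = {
pos 29: '}' matches '{'; pop; stack = (empty)
end: stack empty → VALID
Verdict: properly nested → yes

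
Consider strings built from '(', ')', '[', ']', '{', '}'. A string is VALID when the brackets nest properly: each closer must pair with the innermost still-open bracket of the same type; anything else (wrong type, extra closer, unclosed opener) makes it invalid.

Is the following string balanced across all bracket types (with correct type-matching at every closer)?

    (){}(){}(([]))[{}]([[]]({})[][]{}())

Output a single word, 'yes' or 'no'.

Answer: yes

Derivation:
pos 0: push '('; stack = (
pos 1: ')' matches '('; pop; stack = (empty)
pos 2: push '{'; stack = {
pos 3: '}' matches '{'; pop; stack = (empty)
pos 4: push '('; stack = (
pos 5: ')' matches '('; pop; stack = (empty)
pos 6: push '{'; stack = {
pos 7: '}' matches '{'; pop; stack = (empty)
pos 8: push '('; stack = (
pos 9: push '('; stack = ((
pos 10: push '['; stack = (([
pos 11: ']' matches '['; pop; stack = ((
pos 12: ')' matches '('; pop; stack = (
pos 13: ')' matches '('; pop; stack = (empty)
pos 14: push '['; stack = [
pos 15: push '{'; stack = [{
pos 16: '}' matches '{'; pop; stack = [
pos 17: ']' matches '['; pop; stack = (empty)
pos 18: push '('; stack = (
pos 19: push '['; stack = ([
pos 20: push '['; stack = ([[
pos 21: ']' matches '['; pop; stack = ([
pos 22: ']' matches '['; pop; stack = (
pos 23: push '('; stack = ((
pos 24: push '{'; stack = (({
pos 25: '}' matches '{'; pop; stack = ((
pos 26: ')' matches '('; pop; stack = (
pos 27: push '['; stack = ([
pos 28: ']' matches '['; pop; stack = (
pos 29: push '['; stack = ([
pos 30: ']' matches '['; pop; stack = (
pos 31: push '{'; stack = ({
pos 32: '}' matches '{'; pop; stack = (
pos 33: push '('; stack = ((
pos 34: ')' matches '('; pop; stack = (
pos 35: ')' matches '('; pop; stack = (empty)
end: stack empty → VALID
Verdict: properly nested → yes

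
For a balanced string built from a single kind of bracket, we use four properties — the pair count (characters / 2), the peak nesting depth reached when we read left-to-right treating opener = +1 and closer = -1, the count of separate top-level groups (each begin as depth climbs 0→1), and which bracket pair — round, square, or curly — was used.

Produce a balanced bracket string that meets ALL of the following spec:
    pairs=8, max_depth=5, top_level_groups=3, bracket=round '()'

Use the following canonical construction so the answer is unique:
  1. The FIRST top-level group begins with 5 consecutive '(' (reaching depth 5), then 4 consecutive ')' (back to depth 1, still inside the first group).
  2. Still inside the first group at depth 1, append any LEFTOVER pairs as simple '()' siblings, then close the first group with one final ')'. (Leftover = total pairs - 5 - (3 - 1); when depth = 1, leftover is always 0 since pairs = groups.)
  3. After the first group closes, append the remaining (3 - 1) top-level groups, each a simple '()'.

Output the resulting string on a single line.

Answer: ((((())))())()()

Derivation:
Spec: pairs=8 depth=5 groups=3
Leftover pairs = 8 - 5 - (3-1) = 1
First group: deep chain of depth 5 + 1 sibling pairs
Remaining 2 groups: simple '()' each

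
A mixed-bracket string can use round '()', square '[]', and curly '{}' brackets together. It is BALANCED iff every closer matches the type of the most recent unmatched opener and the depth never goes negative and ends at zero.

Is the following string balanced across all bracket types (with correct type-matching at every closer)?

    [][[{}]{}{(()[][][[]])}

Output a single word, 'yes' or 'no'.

Answer: no

Derivation:
pos 0: push '['; stack = [
pos 1: ']' matches '['; pop; stack = (empty)
pos 2: push '['; stack = [
pos 3: push '['; stack = [[
pos 4: push '{'; stack = [[{
pos 5: '}' matches '{'; pop; stack = [[
pos 6: ']' matches '['; pop; stack = [
pos 7: push '{'; stack = [{
pos 8: '}' matches '{'; pop; stack = [
pos 9: push '{'; stack = [{
pos 10: push '('; stack = [{(
pos 11: push '('; stack = [{((
pos 12: ')' matches '('; pop; stack = [{(
pos 13: push '['; stack = [{([
pos 14: ']' matches '['; pop; stack = [{(
pos 15: push '['; stack = [{([
pos 16: ']' matches '['; pop; stack = [{(
pos 17: push '['; stack = [{([
pos 18: push '['; stack = [{([[
pos 19: ']' matches '['; pop; stack = [{([
pos 20: ']' matches '['; pop; stack = [{(
pos 21: ')' matches '('; pop; stack = [{
pos 22: '}' matches '{'; pop; stack = [
end: stack still non-empty ([) → INVALID
Verdict: unclosed openers at end: [ → no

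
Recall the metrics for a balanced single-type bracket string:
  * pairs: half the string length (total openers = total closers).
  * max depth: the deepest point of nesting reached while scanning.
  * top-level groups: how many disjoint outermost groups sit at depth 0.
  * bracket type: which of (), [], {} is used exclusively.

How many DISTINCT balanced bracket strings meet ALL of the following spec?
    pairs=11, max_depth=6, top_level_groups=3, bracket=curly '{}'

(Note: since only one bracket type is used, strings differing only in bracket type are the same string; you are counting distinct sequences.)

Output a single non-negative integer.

Spec: pairs=11 depth=6 groups=3
Count(depth <= 6) = 11580
Count(depth <= 5) = 10350
Count(depth == 6) = 11580 - 10350 = 1230

Answer: 1230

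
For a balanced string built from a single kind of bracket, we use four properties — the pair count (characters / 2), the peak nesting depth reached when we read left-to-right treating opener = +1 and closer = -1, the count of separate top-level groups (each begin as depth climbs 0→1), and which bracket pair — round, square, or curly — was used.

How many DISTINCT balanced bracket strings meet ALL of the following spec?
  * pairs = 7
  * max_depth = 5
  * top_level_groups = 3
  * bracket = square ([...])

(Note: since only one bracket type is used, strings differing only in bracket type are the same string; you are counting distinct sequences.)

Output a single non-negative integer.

Spec: pairs=7 depth=5 groups=3
Count(depth <= 5) = 90
Count(depth <= 4) = 87
Count(depth == 5) = 90 - 87 = 3

Answer: 3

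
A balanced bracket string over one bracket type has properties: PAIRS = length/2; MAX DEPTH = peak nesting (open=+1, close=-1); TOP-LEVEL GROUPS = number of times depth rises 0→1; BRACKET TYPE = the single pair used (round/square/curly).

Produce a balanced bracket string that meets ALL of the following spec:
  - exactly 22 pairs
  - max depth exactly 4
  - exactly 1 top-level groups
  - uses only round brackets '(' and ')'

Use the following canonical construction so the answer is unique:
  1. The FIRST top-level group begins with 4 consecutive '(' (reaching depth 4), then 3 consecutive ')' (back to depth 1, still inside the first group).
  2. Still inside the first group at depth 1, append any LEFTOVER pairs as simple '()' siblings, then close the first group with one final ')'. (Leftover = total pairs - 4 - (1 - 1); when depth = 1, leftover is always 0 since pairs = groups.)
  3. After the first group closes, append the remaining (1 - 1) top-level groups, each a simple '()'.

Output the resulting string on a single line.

Answer: (((()))()()()()()()()()()()()()()()()()()())

Derivation:
Spec: pairs=22 depth=4 groups=1
Leftover pairs = 22 - 4 - (1-1) = 18
First group: deep chain of depth 4 + 18 sibling pairs
Remaining 0 groups: simple '()' each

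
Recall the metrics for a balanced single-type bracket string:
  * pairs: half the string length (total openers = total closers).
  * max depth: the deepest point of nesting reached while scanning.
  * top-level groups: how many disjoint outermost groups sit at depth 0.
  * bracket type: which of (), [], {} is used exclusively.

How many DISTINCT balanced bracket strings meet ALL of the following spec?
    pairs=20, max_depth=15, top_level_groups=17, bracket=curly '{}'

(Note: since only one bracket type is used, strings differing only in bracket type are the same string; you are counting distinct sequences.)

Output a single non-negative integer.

Answer: 0

Derivation:
Spec: pairs=20 depth=15 groups=17
Count(depth <= 15) = 1309
Count(depth <= 14) = 1309
Count(depth == 15) = 1309 - 1309 = 0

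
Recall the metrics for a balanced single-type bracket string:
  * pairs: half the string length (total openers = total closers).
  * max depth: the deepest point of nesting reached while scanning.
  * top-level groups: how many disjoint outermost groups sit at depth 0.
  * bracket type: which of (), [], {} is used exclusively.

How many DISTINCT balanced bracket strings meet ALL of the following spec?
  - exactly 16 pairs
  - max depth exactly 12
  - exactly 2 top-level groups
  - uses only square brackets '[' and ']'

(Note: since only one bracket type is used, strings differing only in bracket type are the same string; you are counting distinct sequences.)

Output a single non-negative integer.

Answer: 5044

Derivation:
Spec: pairs=16 depth=12 groups=2
Count(depth <= 12) = 9694147
Count(depth <= 11) = 9689103
Count(depth == 12) = 9694147 - 9689103 = 5044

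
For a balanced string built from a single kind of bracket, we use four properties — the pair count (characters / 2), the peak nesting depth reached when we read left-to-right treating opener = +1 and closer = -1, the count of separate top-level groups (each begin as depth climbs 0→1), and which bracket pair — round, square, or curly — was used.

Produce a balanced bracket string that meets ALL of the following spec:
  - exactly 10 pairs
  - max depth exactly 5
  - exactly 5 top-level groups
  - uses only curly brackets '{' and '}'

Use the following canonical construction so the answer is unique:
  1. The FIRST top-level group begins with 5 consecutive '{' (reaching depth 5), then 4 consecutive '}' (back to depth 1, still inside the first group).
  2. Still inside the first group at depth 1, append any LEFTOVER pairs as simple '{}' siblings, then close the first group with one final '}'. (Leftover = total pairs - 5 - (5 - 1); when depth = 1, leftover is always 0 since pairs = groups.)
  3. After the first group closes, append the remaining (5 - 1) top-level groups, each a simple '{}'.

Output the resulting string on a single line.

Answer: {{{{{}}}}{}}{}{}{}{}

Derivation:
Spec: pairs=10 depth=5 groups=5
Leftover pairs = 10 - 5 - (5-1) = 1
First group: deep chain of depth 5 + 1 sibling pairs
Remaining 4 groups: simple '{}' each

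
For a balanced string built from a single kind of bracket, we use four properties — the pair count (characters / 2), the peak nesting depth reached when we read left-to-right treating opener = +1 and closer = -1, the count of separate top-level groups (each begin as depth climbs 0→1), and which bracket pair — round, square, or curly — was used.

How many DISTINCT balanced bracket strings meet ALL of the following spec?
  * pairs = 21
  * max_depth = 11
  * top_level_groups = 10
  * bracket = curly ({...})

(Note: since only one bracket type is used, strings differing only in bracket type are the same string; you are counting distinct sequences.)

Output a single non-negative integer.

Answer: 280

Derivation:
Spec: pairs=21 depth=11 groups=10
Count(depth <= 11) = 40320140
Count(depth <= 10) = 40319860
Count(depth == 11) = 40320140 - 40319860 = 280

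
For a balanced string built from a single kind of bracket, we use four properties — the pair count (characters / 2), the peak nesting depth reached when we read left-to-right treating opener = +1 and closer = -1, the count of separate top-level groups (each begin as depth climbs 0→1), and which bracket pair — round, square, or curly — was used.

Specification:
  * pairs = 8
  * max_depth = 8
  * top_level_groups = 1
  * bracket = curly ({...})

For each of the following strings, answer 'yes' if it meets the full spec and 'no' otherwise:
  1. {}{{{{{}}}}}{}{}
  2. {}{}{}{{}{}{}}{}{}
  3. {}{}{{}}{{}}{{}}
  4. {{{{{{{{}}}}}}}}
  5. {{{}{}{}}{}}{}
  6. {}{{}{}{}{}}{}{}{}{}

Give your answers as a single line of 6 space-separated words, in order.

Answer: no no no yes no no

Derivation:
String 1 '{}{{{{{}}}}}{}{}': depth seq [1 0 1 2 3 4 5 4 3 2 1 0 1 0 1 0]
  -> pairs=8 depth=5 groups=4 -> no
String 2 '{}{}{}{{}{}{}}{}{}': depth seq [1 0 1 0 1 0 1 2 1 2 1 2 1 0 1 0 1 0]
  -> pairs=9 depth=2 groups=6 -> no
String 3 '{}{}{{}}{{}}{{}}': depth seq [1 0 1 0 1 2 1 0 1 2 1 0 1 2 1 0]
  -> pairs=8 depth=2 groups=5 -> no
String 4 '{{{{{{{{}}}}}}}}': depth seq [1 2 3 4 5 6 7 8 7 6 5 4 3 2 1 0]
  -> pairs=8 depth=8 groups=1 -> yes
String 5 '{{{}{}{}}{}}{}': depth seq [1 2 3 2 3 2 3 2 1 2 1 0 1 0]
  -> pairs=7 depth=3 groups=2 -> no
String 6 '{}{{}{}{}{}}{}{}{}{}': depth seq [1 0 1 2 1 2 1 2 1 2 1 0 1 0 1 0 1 0 1 0]
  -> pairs=10 depth=2 groups=6 -> no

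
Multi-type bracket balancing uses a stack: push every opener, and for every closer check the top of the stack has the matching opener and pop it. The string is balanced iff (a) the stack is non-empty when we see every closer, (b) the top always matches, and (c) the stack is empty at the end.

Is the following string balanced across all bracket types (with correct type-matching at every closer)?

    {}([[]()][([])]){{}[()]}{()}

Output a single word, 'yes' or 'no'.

pos 0: push '{'; stack = {
pos 1: '}' matches '{'; pop; stack = (empty)
pos 2: push '('; stack = (
pos 3: push '['; stack = ([
pos 4: push '['; stack = ([[
pos 5: ']' matches '['; pop; stack = ([
pos 6: push '('; stack = ([(
pos 7: ')' matches '('; pop; stack = ([
pos 8: ']' matches '['; pop; stack = (
pos 9: push '['; stack = ([
pos 10: push '('; stack = ([(
pos 11: push '['; stack = ([([
pos 12: ']' matches '['; pop; stack = ([(
pos 13: ')' matches '('; pop; stack = ([
pos 14: ']' matches '['; pop; stack = (
pos 15: ')' matches '('; pop; stack = (empty)
pos 16: push '{'; stack = {
pos 17: push '{'; stack = {{
pos 18: '}' matches '{'; pop; stack = {
pos 19: push '['; stack = {[
pos 20: push '('; stack = {[(
pos 21: ')' matches '('; pop; stack = {[
pos 22: ']' matches '['; pop; stack = {
pos 23: '}' matches '{'; pop; stack = (empty)
pos 24: push '{'; stack = {
pos 25: push '('; stack = {(
pos 26: ')' matches '('; pop; stack = {
pos 27: '}' matches '{'; pop; stack = (empty)
end: stack empty → VALID
Verdict: properly nested → yes

Answer: yes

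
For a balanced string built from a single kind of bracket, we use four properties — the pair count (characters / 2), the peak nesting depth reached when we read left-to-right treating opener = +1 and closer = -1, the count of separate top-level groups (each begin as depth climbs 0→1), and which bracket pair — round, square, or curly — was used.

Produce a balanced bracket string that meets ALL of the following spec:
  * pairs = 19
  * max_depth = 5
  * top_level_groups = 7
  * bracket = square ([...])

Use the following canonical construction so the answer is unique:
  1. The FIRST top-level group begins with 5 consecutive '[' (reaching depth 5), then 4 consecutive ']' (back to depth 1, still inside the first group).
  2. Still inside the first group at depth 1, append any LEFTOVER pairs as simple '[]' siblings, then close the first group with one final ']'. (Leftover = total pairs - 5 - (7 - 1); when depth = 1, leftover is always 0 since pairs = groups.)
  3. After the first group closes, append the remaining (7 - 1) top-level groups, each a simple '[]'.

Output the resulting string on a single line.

Answer: [[[[[]]]][][][][][][][][]][][][][][][]

Derivation:
Spec: pairs=19 depth=5 groups=7
Leftover pairs = 19 - 5 - (7-1) = 8
First group: deep chain of depth 5 + 8 sibling pairs
Remaining 6 groups: simple '[]' each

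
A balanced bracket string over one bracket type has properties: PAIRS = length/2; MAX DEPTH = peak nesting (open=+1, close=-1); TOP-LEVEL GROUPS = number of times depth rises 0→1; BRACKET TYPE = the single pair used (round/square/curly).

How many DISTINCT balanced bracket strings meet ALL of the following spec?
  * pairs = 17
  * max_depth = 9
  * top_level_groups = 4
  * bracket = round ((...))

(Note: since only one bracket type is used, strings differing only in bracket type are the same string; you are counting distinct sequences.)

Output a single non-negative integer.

Spec: pairs=17 depth=9 groups=4
Count(depth <= 9) = 15900584
Count(depth <= 8) = 15668352
Count(depth == 9) = 15900584 - 15668352 = 232232

Answer: 232232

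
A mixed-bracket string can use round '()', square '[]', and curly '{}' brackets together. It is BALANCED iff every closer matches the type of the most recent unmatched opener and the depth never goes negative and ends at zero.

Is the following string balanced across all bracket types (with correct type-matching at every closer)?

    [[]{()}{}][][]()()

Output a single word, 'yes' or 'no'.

pos 0: push '['; stack = [
pos 1: push '['; stack = [[
pos 2: ']' matches '['; pop; stack = [
pos 3: push '{'; stack = [{
pos 4: push '('; stack = [{(
pos 5: ')' matches '('; pop; stack = [{
pos 6: '}' matches '{'; pop; stack = [
pos 7: push '{'; stack = [{
pos 8: '}' matches '{'; pop; stack = [
pos 9: ']' matches '['; pop; stack = (empty)
pos 10: push '['; stack = [
pos 11: ']' matches '['; pop; stack = (empty)
pos 12: push '['; stack = [
pos 13: ']' matches '['; pop; stack = (empty)
pos 14: push '('; stack = (
pos 15: ')' matches '('; pop; stack = (empty)
pos 16: push '('; stack = (
pos 17: ')' matches '('; pop; stack = (empty)
end: stack empty → VALID
Verdict: properly nested → yes

Answer: yes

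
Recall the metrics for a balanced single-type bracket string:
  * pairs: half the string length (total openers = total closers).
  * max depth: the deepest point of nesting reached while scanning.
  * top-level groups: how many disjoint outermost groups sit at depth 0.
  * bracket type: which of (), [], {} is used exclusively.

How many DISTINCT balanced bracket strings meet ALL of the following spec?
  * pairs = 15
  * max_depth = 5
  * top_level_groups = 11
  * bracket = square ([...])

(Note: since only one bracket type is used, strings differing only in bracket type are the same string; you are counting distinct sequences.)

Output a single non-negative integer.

Spec: pairs=15 depth=5 groups=11
Count(depth <= 5) = 2244
Count(depth <= 4) = 2233
Count(depth == 5) = 2244 - 2233 = 11

Answer: 11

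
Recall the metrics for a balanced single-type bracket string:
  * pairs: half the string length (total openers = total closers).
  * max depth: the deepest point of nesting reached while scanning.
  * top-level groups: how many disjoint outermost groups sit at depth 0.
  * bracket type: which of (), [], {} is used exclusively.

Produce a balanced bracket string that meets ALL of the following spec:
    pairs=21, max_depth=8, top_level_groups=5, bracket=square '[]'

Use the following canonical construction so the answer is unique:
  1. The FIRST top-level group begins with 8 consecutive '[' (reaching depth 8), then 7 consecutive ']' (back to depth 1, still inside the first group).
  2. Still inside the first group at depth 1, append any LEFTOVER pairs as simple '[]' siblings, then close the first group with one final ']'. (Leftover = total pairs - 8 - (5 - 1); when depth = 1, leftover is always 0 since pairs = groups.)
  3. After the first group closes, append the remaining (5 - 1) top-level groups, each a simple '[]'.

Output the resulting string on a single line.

Spec: pairs=21 depth=8 groups=5
Leftover pairs = 21 - 8 - (5-1) = 9
First group: deep chain of depth 8 + 9 sibling pairs
Remaining 4 groups: simple '[]' each

Answer: [[[[[[[[]]]]]]][][][][][][][][][]][][][][]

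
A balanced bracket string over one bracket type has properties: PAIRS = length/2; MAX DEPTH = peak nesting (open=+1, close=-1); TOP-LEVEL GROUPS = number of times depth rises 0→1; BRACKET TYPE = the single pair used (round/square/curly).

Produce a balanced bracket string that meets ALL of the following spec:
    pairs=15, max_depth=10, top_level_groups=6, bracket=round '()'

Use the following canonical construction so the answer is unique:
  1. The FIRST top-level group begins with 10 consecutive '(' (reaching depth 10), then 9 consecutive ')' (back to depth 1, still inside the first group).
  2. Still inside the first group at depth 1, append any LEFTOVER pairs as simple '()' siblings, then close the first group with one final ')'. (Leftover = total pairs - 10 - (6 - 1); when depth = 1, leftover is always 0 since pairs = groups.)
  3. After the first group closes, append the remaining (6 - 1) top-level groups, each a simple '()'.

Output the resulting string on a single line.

Answer: (((((((((())))))))))()()()()()

Derivation:
Spec: pairs=15 depth=10 groups=6
Leftover pairs = 15 - 10 - (6-1) = 0
First group: deep chain of depth 10 + 0 sibling pairs
Remaining 5 groups: simple '()' each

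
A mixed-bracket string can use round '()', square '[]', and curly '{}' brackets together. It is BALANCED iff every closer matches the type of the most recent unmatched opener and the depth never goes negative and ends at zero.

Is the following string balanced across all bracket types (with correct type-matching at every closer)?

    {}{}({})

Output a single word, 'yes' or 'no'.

pos 0: push '{'; stack = {
pos 1: '}' matches '{'; pop; stack = (empty)
pos 2: push '{'; stack = {
pos 3: '}' matches '{'; pop; stack = (empty)
pos 4: push '('; stack = (
pos 5: push '{'; stack = ({
pos 6: '}' matches '{'; pop; stack = (
pos 7: ')' matches '('; pop; stack = (empty)
end: stack empty → VALID
Verdict: properly nested → yes

Answer: yes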